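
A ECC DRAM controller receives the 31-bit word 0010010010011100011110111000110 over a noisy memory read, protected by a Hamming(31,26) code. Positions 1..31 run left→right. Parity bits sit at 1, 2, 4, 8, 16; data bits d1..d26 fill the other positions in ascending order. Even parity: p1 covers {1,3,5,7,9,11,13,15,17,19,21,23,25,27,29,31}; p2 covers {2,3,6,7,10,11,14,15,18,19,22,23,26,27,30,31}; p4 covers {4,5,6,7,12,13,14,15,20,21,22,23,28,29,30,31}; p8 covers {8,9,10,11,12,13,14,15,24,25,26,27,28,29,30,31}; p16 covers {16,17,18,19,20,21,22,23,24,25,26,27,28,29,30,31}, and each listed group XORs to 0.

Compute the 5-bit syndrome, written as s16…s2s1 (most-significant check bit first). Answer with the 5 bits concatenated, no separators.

s1 (pos 1,3,5,7,9,11,13,15,17,19,21,23,25,27,29,31): 0⊕1⊕0⊕0⊕1⊕0⊕1⊕0⊕0⊕1⊕1⊕1⊕1⊕0⊕1⊕0 = 0
s2 (pos 2,3,6,7,10,11,14,15,18,19,22,23,26,27,30,31): 0⊕1⊕1⊕0⊕0⊕0⊕1⊕0⊕1⊕1⊕0⊕1⊕0⊕0⊕1⊕0 = 1
s4 (pos 4,5,6,7,12,13,14,15,20,21,22,23,28,29,30,31): 0⊕0⊕1⊕0⊕1⊕1⊕1⊕0⊕1⊕1⊕0⊕1⊕0⊕1⊕1⊕0 = 1
s8 (pos 8,9,10,11,12,13,14,15,24,25,26,27,28,29,30,31): 0⊕1⊕0⊕0⊕1⊕1⊕1⊕0⊕1⊕1⊕0⊕0⊕0⊕1⊕1⊕0 = 0
s16 (pos 16,17,18,19,20,21,22,23,24,25,26,27,28,29,30,31): 0⊕0⊕1⊕1⊕1⊕1⊕0⊕1⊕1⊕1⊕0⊕0⊕0⊕1⊕1⊕0 = 1
Syndrome s16…s1 = 10110 → error at position 22.

10110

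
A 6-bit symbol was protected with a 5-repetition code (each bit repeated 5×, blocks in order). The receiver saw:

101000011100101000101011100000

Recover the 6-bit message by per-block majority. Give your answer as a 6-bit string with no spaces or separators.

010010

Block 1 (10100): 2 ones → 0
Block 2 (00111): 3 ones → 1
Block 3 (00101): 2 ones → 0
Block 4 (00010): 1 one → 0
Block 5 (10111): 4 ones → 1
Block 6 (00000): 0 ones → 0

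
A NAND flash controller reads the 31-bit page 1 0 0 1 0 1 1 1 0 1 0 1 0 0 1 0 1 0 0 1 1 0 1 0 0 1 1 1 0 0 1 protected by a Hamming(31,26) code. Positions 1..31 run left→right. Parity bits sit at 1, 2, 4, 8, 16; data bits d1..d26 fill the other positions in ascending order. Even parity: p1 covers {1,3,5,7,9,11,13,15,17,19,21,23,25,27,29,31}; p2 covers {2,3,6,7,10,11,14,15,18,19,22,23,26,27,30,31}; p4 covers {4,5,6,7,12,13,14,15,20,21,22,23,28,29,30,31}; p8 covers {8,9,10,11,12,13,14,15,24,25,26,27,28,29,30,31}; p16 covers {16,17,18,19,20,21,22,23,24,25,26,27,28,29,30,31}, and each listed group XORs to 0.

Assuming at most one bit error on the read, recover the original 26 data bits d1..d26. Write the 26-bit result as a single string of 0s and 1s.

s1 (pos 1,3,5,7,9,11,13,15,17,19,21,23,25,27,29,31): 1⊕0⊕0⊕1⊕0⊕0⊕0⊕1⊕1⊕0⊕1⊕1⊕0⊕1⊕0⊕1 = 0
s2 (pos 2,3,6,7,10,11,14,15,18,19,22,23,26,27,30,31): 0⊕0⊕1⊕1⊕1⊕0⊕0⊕1⊕0⊕0⊕0⊕1⊕1⊕1⊕0⊕1 = 0
s4 (pos 4,5,6,7,12,13,14,15,20,21,22,23,28,29,30,31): 1⊕0⊕1⊕1⊕1⊕0⊕0⊕1⊕1⊕1⊕0⊕1⊕1⊕0⊕0⊕1 = 0
s8 (pos 8,9,10,11,12,13,14,15,24,25,26,27,28,29,30,31): 1⊕0⊕1⊕0⊕1⊕0⊕0⊕1⊕0⊕0⊕1⊕1⊕1⊕0⊕0⊕1 = 0
s16 (pos 16,17,18,19,20,21,22,23,24,25,26,27,28,29,30,31): 0⊕1⊕0⊕0⊕1⊕1⊕0⊕1⊕0⊕0⊕1⊕1⊕1⊕0⊕0⊕1 = 0
Syndrome s16…s1 = 00000 → no error.
Read data bits from positions 3,5,6,7,9,10,11,12,13,14,15,17,18,19,20,21,22,23,24,25,26,27,28,29,30,31: 00110101001100110100111001

00110101001100110100111001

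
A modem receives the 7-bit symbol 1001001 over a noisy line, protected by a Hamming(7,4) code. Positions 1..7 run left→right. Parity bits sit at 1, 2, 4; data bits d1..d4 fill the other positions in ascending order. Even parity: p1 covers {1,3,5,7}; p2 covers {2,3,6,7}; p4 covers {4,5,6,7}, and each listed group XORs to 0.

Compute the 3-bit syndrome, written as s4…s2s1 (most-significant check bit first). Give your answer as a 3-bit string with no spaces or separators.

s1 (pos 1,3,5,7): 1⊕0⊕0⊕1 = 0
s2 (pos 2,3,6,7): 0⊕0⊕0⊕1 = 1
s4 (pos 4,5,6,7): 1⊕0⊕0⊕1 = 0
Syndrome s4…s1 = 010 → error at position 2.

010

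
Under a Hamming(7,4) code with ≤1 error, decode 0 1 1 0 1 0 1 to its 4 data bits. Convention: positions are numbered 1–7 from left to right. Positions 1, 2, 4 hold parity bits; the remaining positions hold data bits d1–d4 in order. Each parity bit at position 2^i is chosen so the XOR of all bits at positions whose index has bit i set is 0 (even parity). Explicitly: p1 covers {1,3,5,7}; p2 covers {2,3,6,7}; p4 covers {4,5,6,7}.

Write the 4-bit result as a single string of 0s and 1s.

0101

s1 (pos 1,3,5,7): 0⊕1⊕1⊕1 = 1
s2 (pos 2,3,6,7): 1⊕1⊕0⊕1 = 1
s4 (pos 4,5,6,7): 0⊕1⊕0⊕1 = 0
Syndrome s4…s1 = 011 → error at position 3.
Flip position 3: 0110101 → 0100101
Read data bits from positions 3,5,6,7: 0101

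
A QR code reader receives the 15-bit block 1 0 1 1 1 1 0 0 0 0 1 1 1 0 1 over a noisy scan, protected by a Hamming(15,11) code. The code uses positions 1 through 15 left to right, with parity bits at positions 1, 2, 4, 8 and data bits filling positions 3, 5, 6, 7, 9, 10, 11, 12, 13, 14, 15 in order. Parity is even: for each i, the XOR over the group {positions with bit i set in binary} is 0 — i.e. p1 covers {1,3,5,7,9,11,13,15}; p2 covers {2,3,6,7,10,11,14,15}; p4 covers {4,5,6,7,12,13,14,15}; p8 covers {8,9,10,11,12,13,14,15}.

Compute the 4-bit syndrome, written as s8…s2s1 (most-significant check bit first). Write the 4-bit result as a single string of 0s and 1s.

0000

s1 (pos 1,3,5,7,9,11,13,15): 1⊕1⊕1⊕0⊕0⊕1⊕1⊕1 = 0
s2 (pos 2,3,6,7,10,11,14,15): 0⊕1⊕1⊕0⊕0⊕1⊕0⊕1 = 0
s4 (pos 4,5,6,7,12,13,14,15): 1⊕1⊕1⊕0⊕1⊕1⊕0⊕1 = 0
s8 (pos 8,9,10,11,12,13,14,15): 0⊕0⊕0⊕1⊕1⊕1⊕0⊕1 = 0
Syndrome s8…s1 = 0000 → no error.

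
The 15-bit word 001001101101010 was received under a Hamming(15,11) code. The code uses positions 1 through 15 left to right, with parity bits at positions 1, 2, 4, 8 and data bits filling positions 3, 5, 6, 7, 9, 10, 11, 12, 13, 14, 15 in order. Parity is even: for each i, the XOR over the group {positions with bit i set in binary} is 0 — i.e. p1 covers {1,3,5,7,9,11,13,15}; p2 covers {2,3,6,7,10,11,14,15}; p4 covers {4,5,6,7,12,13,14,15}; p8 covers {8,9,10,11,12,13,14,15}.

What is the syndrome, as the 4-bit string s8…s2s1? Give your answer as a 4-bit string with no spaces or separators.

s1 (pos 1,3,5,7,9,11,13,15): 0⊕1⊕0⊕1⊕1⊕0⊕0⊕0 = 1
s2 (pos 2,3,6,7,10,11,14,15): 0⊕1⊕1⊕1⊕1⊕0⊕1⊕0 = 1
s4 (pos 4,5,6,7,12,13,14,15): 0⊕0⊕1⊕1⊕1⊕0⊕1⊕0 = 0
s8 (pos 8,9,10,11,12,13,14,15): 0⊕1⊕1⊕0⊕1⊕0⊕1⊕0 = 0
Syndrome s8…s1 = 0011 → error at position 3.

0011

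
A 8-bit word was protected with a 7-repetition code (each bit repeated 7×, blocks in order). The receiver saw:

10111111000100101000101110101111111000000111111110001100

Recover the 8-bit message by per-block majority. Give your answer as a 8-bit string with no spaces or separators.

Block 1 (1011111): 6 ones → 1
Block 2 (1000100): 2 ones → 0
Block 3 (1010001): 3 ones → 0
Block 4 (0111010): 4 ones → 1
Block 5 (1111111): 7 ones → 1
Block 6 (0000001): 1 one → 0
Block 7 (1111111): 7 ones → 1
Block 8 (0001100): 2 ones → 0

10011010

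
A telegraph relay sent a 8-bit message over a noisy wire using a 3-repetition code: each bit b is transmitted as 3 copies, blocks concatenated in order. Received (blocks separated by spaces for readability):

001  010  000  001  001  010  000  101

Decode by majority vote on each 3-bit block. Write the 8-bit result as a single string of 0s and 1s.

Block 1 (001): 1 one → 0
Block 2 (010): 1 one → 0
Block 3 (000): 0 ones → 0
Block 4 (001): 1 one → 0
Block 5 (001): 1 one → 0
Block 6 (010): 1 one → 0
Block 7 (000): 0 ones → 0
Block 8 (101): 2 ones → 1

00000001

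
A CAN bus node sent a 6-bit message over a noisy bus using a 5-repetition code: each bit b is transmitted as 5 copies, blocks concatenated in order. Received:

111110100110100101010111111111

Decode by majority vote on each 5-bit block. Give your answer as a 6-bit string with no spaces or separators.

Block 1 (11111): 5 ones → 1
Block 2 (01001): 2 ones → 0
Block 3 (10100): 2 ones → 0
Block 4 (10101): 3 ones → 1
Block 5 (01111): 4 ones → 1
Block 6 (11111): 5 ones → 1

100111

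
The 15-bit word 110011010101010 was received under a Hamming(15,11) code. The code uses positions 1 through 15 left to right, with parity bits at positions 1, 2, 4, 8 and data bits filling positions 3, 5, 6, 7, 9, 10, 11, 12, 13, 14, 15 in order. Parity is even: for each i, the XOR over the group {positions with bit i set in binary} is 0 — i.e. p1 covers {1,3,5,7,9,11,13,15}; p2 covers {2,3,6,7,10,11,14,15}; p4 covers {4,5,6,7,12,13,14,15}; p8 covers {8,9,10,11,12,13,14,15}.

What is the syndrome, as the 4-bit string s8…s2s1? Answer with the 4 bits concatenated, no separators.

0000

s1 (pos 1,3,5,7,9,11,13,15): 1⊕0⊕1⊕0⊕0⊕0⊕0⊕0 = 0
s2 (pos 2,3,6,7,10,11,14,15): 1⊕0⊕1⊕0⊕1⊕0⊕1⊕0 = 0
s4 (pos 4,5,6,7,12,13,14,15): 0⊕1⊕1⊕0⊕1⊕0⊕1⊕0 = 0
s8 (pos 8,9,10,11,12,13,14,15): 1⊕0⊕1⊕0⊕1⊕0⊕1⊕0 = 0
Syndrome s8…s1 = 0000 → no error.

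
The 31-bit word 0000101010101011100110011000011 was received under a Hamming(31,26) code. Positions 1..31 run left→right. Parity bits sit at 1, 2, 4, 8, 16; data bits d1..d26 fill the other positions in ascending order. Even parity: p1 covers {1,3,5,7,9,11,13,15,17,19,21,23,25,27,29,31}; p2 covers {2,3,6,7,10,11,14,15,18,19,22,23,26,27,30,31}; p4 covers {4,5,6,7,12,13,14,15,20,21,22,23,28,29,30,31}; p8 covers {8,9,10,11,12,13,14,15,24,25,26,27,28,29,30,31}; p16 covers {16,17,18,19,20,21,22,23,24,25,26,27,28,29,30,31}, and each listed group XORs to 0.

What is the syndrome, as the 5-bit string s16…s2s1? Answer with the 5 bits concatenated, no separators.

00010

s1 (pos 1,3,5,7,9,11,13,15,17,19,21,23,25,27,29,31): 0⊕0⊕1⊕1⊕1⊕1⊕1⊕1⊕1⊕0⊕1⊕0⊕1⊕0⊕0⊕1 = 0
s2 (pos 2,3,6,7,10,11,14,15,18,19,22,23,26,27,30,31): 0⊕0⊕0⊕1⊕0⊕1⊕0⊕1⊕0⊕0⊕0⊕0⊕0⊕0⊕1⊕1 = 1
s4 (pos 4,5,6,7,12,13,14,15,20,21,22,23,28,29,30,31): 0⊕1⊕0⊕1⊕0⊕1⊕0⊕1⊕1⊕1⊕0⊕0⊕0⊕0⊕1⊕1 = 0
s8 (pos 8,9,10,11,12,13,14,15,24,25,26,27,28,29,30,31): 0⊕1⊕0⊕1⊕0⊕1⊕0⊕1⊕1⊕1⊕0⊕0⊕0⊕0⊕1⊕1 = 0
s16 (pos 16,17,18,19,20,21,22,23,24,25,26,27,28,29,30,31): 1⊕1⊕0⊕0⊕1⊕1⊕0⊕0⊕1⊕1⊕0⊕0⊕0⊕0⊕1⊕1 = 0
Syndrome s16…s1 = 00010 → error at position 2.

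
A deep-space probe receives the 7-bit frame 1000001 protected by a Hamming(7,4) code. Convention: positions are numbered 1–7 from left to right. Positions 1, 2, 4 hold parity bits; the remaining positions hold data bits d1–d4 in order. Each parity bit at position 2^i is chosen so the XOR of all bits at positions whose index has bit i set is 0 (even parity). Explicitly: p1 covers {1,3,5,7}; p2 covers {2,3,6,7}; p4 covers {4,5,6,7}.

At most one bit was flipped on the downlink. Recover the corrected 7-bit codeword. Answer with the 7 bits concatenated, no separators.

s1 (pos 1,3,5,7): 1⊕0⊕0⊕1 = 0
s2 (pos 2,3,6,7): 0⊕0⊕0⊕1 = 1
s4 (pos 4,5,6,7): 0⊕0⊕0⊕1 = 1
Syndrome s4…s1 = 110 → error at position 6.
Flip position 6: 1000001 → 1000011

1000011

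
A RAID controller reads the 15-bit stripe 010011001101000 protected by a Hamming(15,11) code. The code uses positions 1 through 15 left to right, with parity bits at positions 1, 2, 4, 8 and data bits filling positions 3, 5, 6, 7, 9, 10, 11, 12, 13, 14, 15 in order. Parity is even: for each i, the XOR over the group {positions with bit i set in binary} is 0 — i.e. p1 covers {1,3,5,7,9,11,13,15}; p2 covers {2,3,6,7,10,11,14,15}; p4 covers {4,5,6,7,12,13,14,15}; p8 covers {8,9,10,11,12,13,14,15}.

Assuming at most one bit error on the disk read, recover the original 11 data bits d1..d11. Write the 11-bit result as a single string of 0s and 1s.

01101101010

s1 (pos 1,3,5,7,9,11,13,15): 0⊕0⊕1⊕0⊕1⊕0⊕0⊕0 = 0
s2 (pos 2,3,6,7,10,11,14,15): 1⊕0⊕1⊕0⊕1⊕0⊕0⊕0 = 1
s4 (pos 4,5,6,7,12,13,14,15): 0⊕1⊕1⊕0⊕1⊕0⊕0⊕0 = 1
s8 (pos 8,9,10,11,12,13,14,15): 0⊕1⊕1⊕0⊕1⊕0⊕0⊕0 = 1
Syndrome s8…s1 = 1110 → error at position 14.
Flip position 14: 010011001101000 → 010011001101010
Read data bits from positions 3,5,6,7,9,10,11,12,13,14,15: 01101101010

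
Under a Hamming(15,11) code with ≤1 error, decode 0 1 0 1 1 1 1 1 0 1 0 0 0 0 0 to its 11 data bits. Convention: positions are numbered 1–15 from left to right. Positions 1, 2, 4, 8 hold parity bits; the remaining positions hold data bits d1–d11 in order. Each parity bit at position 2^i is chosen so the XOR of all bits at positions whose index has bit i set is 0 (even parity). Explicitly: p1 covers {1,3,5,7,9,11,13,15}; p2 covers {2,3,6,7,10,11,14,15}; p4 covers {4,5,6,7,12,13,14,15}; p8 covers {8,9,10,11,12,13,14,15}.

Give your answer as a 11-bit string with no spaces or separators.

01110100000

s1 (pos 1,3,5,7,9,11,13,15): 0⊕0⊕1⊕1⊕0⊕0⊕0⊕0 = 0
s2 (pos 2,3,6,7,10,11,14,15): 1⊕0⊕1⊕1⊕1⊕0⊕0⊕0 = 0
s4 (pos 4,5,6,7,12,13,14,15): 1⊕1⊕1⊕1⊕0⊕0⊕0⊕0 = 0
s8 (pos 8,9,10,11,12,13,14,15): 1⊕0⊕1⊕0⊕0⊕0⊕0⊕0 = 0
Syndrome s8…s1 = 0000 → no error.
Read data bits from positions 3,5,6,7,9,10,11,12,13,14,15: 01110100000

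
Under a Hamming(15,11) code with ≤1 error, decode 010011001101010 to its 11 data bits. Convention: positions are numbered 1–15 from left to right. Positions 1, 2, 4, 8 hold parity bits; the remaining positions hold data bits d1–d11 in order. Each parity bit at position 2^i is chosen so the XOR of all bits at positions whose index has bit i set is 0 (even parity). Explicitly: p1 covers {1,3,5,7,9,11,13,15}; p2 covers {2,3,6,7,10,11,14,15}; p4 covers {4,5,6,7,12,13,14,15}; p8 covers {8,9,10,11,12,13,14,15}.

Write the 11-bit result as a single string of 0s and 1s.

s1 (pos 1,3,5,7,9,11,13,15): 0⊕0⊕1⊕0⊕1⊕0⊕0⊕0 = 0
s2 (pos 2,3,6,7,10,11,14,15): 1⊕0⊕1⊕0⊕1⊕0⊕1⊕0 = 0
s4 (pos 4,5,6,7,12,13,14,15): 0⊕1⊕1⊕0⊕1⊕0⊕1⊕0 = 0
s8 (pos 8,9,10,11,12,13,14,15): 0⊕1⊕1⊕0⊕1⊕0⊕1⊕0 = 0
Syndrome s8…s1 = 0000 → no error.
Read data bits from positions 3,5,6,7,9,10,11,12,13,14,15: 01101101010

01101101010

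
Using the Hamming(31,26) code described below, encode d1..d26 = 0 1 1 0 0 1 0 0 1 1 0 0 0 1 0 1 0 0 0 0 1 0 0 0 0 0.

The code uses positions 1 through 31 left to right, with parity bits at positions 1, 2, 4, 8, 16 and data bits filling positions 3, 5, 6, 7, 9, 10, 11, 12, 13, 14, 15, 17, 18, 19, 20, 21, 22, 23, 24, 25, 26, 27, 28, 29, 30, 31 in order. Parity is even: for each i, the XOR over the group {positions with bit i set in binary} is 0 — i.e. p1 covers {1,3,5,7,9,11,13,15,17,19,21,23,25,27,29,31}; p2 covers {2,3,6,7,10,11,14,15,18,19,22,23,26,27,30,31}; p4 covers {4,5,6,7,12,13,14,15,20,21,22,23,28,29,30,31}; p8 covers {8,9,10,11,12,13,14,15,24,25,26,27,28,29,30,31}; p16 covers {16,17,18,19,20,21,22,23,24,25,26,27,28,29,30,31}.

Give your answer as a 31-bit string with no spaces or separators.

0101110001001101001010000100000

Place data at non-parity positions: p1 p2 0 p4 1 1 0 p8 0 1 0 0 1 1 0 p16 0 0 1 0 1 0 0 0 0 1 0 0 0 0 0
p1 (pos 1,3,5,7,9,11,13,15,17,19,21,23,25,27,29,31): XOR of data positions = 0⊕1⊕0⊕0⊕0⊕1⊕0⊕0⊕1⊕1⊕0⊕0⊕0⊕0⊕0 = 0
p2 (pos 2,3,6,7,10,11,14,15,18,19,22,23,26,27,30,31): XOR of data positions = 0⊕1⊕0⊕1⊕0⊕1⊕0⊕0⊕1⊕0⊕0⊕1⊕0⊕0⊕0 = 1
p4 (pos 4,5,6,7,12,13,14,15,20,21,22,23,28,29,30,31): XOR of data positions = 1⊕1⊕0⊕0⊕1⊕1⊕0⊕0⊕1⊕0⊕0⊕0⊕0⊕0⊕0 = 1
p8 (pos 8,9,10,11,12,13,14,15,24,25,26,27,28,29,30,31): XOR of data positions = 0⊕1⊕0⊕0⊕1⊕1⊕0⊕0⊕0⊕1⊕0⊕0⊕0⊕0⊕0 = 0
p16 (pos 16,17,18,19,20,21,22,23,24,25,26,27,28,29,30,31): XOR of data positions = 0⊕0⊕1⊕0⊕1⊕0⊕0⊕0⊕0⊕1⊕0⊕0⊕0⊕0⊕0 = 1
Codeword: 0101110001001101001010000100000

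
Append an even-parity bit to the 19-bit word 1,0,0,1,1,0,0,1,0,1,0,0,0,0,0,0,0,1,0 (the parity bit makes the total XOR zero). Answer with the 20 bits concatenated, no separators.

XOR of the 19 data bits: 1⊕0⊕0⊕1⊕1⊕0⊕0⊕1⊕0⊕1⊕0⊕0⊕0⊕0⊕0⊕0⊕0⊕1⊕0 = 0
Parity bit = 0 (so all 20 bits XOR to 0).

10011001010000000100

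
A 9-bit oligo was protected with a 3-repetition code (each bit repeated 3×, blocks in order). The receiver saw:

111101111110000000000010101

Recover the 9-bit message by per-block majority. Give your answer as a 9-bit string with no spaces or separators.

Block 1 (111): 3 ones → 1
Block 2 (101): 2 ones → 1
Block 3 (111): 3 ones → 1
Block 4 (110): 2 ones → 1
Block 5 (000): 0 ones → 0
Block 6 (000): 0 ones → 0
Block 7 (000): 0 ones → 0
Block 8 (010): 1 one → 0
Block 9 (101): 2 ones → 1

111100001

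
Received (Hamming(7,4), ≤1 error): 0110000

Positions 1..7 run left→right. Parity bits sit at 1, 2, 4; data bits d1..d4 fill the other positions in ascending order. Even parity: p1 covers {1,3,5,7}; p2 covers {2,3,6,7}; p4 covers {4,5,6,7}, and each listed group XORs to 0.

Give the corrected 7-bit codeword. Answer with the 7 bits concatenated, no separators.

1110000

s1 (pos 1,3,5,7): 0⊕1⊕0⊕0 = 1
s2 (pos 2,3,6,7): 1⊕1⊕0⊕0 = 0
s4 (pos 4,5,6,7): 0⊕0⊕0⊕0 = 0
Syndrome s4…s1 = 001 → error at position 1.
Flip position 1: 0110000 → 1110000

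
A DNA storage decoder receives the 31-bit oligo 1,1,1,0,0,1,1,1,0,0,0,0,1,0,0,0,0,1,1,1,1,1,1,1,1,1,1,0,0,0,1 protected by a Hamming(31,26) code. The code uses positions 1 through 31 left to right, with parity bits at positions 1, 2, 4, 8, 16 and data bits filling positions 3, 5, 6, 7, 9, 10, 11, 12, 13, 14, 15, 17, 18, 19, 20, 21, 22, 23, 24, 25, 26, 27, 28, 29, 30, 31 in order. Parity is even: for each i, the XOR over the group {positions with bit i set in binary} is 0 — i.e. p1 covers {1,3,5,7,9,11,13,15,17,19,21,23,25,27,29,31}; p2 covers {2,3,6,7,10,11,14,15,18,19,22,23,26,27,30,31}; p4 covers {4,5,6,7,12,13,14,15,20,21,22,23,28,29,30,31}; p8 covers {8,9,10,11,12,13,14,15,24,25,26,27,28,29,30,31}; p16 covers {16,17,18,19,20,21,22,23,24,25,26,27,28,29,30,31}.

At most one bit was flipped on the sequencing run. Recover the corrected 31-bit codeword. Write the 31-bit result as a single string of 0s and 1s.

s1 (pos 1,3,5,7,9,11,13,15,17,19,21,23,25,27,29,31): 1⊕1⊕0⊕1⊕0⊕0⊕1⊕0⊕0⊕1⊕1⊕1⊕1⊕1⊕0⊕1 = 0
s2 (pos 2,3,6,7,10,11,14,15,18,19,22,23,26,27,30,31): 1⊕1⊕1⊕1⊕0⊕0⊕0⊕0⊕1⊕1⊕1⊕1⊕1⊕1⊕0⊕1 = 1
s4 (pos 4,5,6,7,12,13,14,15,20,21,22,23,28,29,30,31): 0⊕0⊕1⊕1⊕0⊕1⊕0⊕0⊕1⊕1⊕1⊕1⊕0⊕0⊕0⊕1 = 0
s8 (pos 8,9,10,11,12,13,14,15,24,25,26,27,28,29,30,31): 1⊕0⊕0⊕0⊕0⊕1⊕0⊕0⊕1⊕1⊕1⊕1⊕0⊕0⊕0⊕1 = 1
s16 (pos 16,17,18,19,20,21,22,23,24,25,26,27,28,29,30,31): 0⊕0⊕1⊕1⊕1⊕1⊕1⊕1⊕1⊕1⊕1⊕1⊕0⊕0⊕0⊕1 = 1
Syndrome s16…s1 = 11010 → error at position 26.
Flip position 26: 1110011100001000011111111110001 → 1110011100001000011111111010001

1110011100001000011111111010001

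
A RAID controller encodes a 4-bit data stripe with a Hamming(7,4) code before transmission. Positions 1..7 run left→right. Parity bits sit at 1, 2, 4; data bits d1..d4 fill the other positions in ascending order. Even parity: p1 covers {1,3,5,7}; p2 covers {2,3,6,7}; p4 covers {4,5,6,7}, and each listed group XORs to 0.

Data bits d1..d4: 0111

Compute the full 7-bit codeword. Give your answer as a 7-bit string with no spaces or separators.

Place data at non-parity positions: p1 p2 0 p4 1 1 1
p1 (pos 1,3,5,7): XOR of data positions = 0⊕1⊕1 = 0
p2 (pos 2,3,6,7): XOR of data positions = 0⊕1⊕1 = 0
p4 (pos 4,5,6,7): XOR of data positions = 1⊕1⊕1 = 1
Codeword: 0001111

0001111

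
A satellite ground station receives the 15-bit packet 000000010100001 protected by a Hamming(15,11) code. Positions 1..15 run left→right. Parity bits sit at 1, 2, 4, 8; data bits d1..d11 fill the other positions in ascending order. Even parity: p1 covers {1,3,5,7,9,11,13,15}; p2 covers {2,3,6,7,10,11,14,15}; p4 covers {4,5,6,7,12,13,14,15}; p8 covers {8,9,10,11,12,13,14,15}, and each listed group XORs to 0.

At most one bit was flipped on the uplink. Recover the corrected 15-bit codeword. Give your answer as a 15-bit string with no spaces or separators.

000000010100101

s1 (pos 1,3,5,7,9,11,13,15): 0⊕0⊕0⊕0⊕0⊕0⊕0⊕1 = 1
s2 (pos 2,3,6,7,10,11,14,15): 0⊕0⊕0⊕0⊕1⊕0⊕0⊕1 = 0
s4 (pos 4,5,6,7,12,13,14,15): 0⊕0⊕0⊕0⊕0⊕0⊕0⊕1 = 1
s8 (pos 8,9,10,11,12,13,14,15): 1⊕0⊕1⊕0⊕0⊕0⊕0⊕1 = 1
Syndrome s8…s1 = 1101 → error at position 13.
Flip position 13: 000000010100001 → 000000010100101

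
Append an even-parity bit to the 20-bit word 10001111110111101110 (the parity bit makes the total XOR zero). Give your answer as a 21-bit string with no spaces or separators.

XOR of the 20 data bits: 1⊕0⊕0⊕0⊕1⊕1⊕1⊕1⊕1⊕1⊕0⊕1⊕1⊕1⊕1⊕0⊕1⊕1⊕1⊕0 = 0
Parity bit = 0 (so all 21 bits XOR to 0).

100011111101111011100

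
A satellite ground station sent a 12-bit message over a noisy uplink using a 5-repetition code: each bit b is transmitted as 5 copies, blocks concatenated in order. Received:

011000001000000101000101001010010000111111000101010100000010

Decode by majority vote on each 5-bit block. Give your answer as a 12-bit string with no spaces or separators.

Block 1 (01100): 2 ones → 0
Block 2 (00010): 1 one → 0
Block 3 (00000): 0 ones → 0
Block 4 (10100): 2 ones → 0
Block 5 (01010): 2 ones → 0
Block 6 (01010): 2 ones → 0
Block 7 (01000): 1 one → 0
Block 8 (01111): 4 ones → 1
Block 9 (11000): 2 ones → 0
Block 10 (10101): 3 ones → 1
Block 11 (01000): 1 one → 0
Block 12 (00010): 1 one → 0

000000010100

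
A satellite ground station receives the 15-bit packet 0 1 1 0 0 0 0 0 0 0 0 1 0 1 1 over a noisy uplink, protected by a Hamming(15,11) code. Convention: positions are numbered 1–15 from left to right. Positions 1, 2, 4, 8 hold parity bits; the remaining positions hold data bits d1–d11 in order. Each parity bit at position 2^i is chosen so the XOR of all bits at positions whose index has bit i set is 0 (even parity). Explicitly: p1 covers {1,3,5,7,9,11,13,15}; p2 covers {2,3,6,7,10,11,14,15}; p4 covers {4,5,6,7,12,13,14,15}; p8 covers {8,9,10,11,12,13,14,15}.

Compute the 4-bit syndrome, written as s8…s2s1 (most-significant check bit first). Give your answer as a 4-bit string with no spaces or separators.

1100

s1 (pos 1,3,5,7,9,11,13,15): 0⊕1⊕0⊕0⊕0⊕0⊕0⊕1 = 0
s2 (pos 2,3,6,7,10,11,14,15): 1⊕1⊕0⊕0⊕0⊕0⊕1⊕1 = 0
s4 (pos 4,5,6,7,12,13,14,15): 0⊕0⊕0⊕0⊕1⊕0⊕1⊕1 = 1
s8 (pos 8,9,10,11,12,13,14,15): 0⊕0⊕0⊕0⊕1⊕0⊕1⊕1 = 1
Syndrome s8…s1 = 1100 → error at position 12.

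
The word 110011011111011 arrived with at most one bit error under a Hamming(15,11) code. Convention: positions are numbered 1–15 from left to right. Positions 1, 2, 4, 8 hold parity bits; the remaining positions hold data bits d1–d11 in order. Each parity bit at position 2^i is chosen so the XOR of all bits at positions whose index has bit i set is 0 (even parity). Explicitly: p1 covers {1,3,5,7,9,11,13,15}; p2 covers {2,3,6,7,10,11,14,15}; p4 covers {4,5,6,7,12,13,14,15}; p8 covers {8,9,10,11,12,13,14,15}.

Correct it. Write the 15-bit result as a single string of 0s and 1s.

110011011111111

s1 (pos 1,3,5,7,9,11,13,15): 1⊕0⊕1⊕0⊕1⊕1⊕0⊕1 = 1
s2 (pos 2,3,6,7,10,11,14,15): 1⊕0⊕1⊕0⊕1⊕1⊕1⊕1 = 0
s4 (pos 4,5,6,7,12,13,14,15): 0⊕1⊕1⊕0⊕1⊕0⊕1⊕1 = 1
s8 (pos 8,9,10,11,12,13,14,15): 1⊕1⊕1⊕1⊕1⊕0⊕1⊕1 = 1
Syndrome s8…s1 = 1101 → error at position 13.
Flip position 13: 110011011111011 → 110011011111111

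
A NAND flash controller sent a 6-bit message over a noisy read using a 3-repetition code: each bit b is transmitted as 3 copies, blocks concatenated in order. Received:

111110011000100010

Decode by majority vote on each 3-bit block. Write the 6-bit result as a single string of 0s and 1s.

111000

Block 1 (111): 3 ones → 1
Block 2 (110): 2 ones → 1
Block 3 (011): 2 ones → 1
Block 4 (000): 0 ones → 0
Block 5 (100): 1 one → 0
Block 6 (010): 1 one → 0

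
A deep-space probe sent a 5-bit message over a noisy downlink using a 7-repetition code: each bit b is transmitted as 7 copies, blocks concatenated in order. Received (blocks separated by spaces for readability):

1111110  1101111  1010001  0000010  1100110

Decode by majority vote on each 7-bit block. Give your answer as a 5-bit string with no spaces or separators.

Block 1 (1111110): 6 ones → 1
Block 2 (1101111): 6 ones → 1
Block 3 (1010001): 3 ones → 0
Block 4 (0000010): 1 one → 0
Block 5 (1100110): 4 ones → 1

11001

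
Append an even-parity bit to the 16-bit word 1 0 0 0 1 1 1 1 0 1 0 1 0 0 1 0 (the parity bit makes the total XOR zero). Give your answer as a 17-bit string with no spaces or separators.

10001111010100100

XOR of the 16 data bits: 1⊕0⊕0⊕0⊕1⊕1⊕1⊕1⊕0⊕1⊕0⊕1⊕0⊕0⊕1⊕0 = 0
Parity bit = 0 (so all 17 bits XOR to 0).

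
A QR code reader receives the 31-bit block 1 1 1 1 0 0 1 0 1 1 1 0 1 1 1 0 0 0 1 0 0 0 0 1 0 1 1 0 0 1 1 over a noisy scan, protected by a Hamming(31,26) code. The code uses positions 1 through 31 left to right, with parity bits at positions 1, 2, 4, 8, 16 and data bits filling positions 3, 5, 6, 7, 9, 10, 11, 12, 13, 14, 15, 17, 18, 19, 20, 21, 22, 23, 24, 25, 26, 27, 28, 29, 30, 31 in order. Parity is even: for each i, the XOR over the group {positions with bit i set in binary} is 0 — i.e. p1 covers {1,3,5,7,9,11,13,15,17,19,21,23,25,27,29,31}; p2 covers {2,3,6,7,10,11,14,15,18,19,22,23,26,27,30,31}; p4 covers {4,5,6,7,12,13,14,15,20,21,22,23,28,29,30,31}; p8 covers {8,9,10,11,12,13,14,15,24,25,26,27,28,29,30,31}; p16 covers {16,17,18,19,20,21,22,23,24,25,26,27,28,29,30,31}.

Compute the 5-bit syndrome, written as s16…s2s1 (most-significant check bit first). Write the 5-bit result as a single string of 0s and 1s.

01100

s1 (pos 1,3,5,7,9,11,13,15,17,19,21,23,25,27,29,31): 1⊕1⊕0⊕1⊕1⊕1⊕1⊕1⊕0⊕1⊕0⊕0⊕0⊕1⊕0⊕1 = 0
s2 (pos 2,3,6,7,10,11,14,15,18,19,22,23,26,27,30,31): 1⊕1⊕0⊕1⊕1⊕1⊕1⊕1⊕0⊕1⊕0⊕0⊕1⊕1⊕1⊕1 = 0
s4 (pos 4,5,6,7,12,13,14,15,20,21,22,23,28,29,30,31): 1⊕0⊕0⊕1⊕0⊕1⊕1⊕1⊕0⊕0⊕0⊕0⊕0⊕0⊕1⊕1 = 1
s8 (pos 8,9,10,11,12,13,14,15,24,25,26,27,28,29,30,31): 0⊕1⊕1⊕1⊕0⊕1⊕1⊕1⊕1⊕0⊕1⊕1⊕0⊕0⊕1⊕1 = 1
s16 (pos 16,17,18,19,20,21,22,23,24,25,26,27,28,29,30,31): 0⊕0⊕0⊕1⊕0⊕0⊕0⊕0⊕1⊕0⊕1⊕1⊕0⊕0⊕1⊕1 = 0
Syndrome s16…s1 = 01100 → error at position 12.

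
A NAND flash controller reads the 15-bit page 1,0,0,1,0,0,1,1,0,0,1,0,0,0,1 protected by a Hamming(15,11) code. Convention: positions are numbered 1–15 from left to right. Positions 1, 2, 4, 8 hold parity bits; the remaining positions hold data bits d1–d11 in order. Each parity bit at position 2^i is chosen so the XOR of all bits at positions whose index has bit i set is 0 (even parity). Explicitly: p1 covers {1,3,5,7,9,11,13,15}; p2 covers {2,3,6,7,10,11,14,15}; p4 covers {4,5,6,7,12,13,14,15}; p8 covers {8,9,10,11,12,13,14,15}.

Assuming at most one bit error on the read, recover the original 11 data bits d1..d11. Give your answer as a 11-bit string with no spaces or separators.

00010010011

s1 (pos 1,3,5,7,9,11,13,15): 1⊕0⊕0⊕1⊕0⊕1⊕0⊕1 = 0
s2 (pos 2,3,6,7,10,11,14,15): 0⊕0⊕0⊕1⊕0⊕1⊕0⊕1 = 1
s4 (pos 4,5,6,7,12,13,14,15): 1⊕0⊕0⊕1⊕0⊕0⊕0⊕1 = 1
s8 (pos 8,9,10,11,12,13,14,15): 1⊕0⊕0⊕1⊕0⊕0⊕0⊕1 = 1
Syndrome s8…s1 = 1110 → error at position 14.
Flip position 14: 100100110010001 → 100100110010011
Read data bits from positions 3,5,6,7,9,10,11,12,13,14,15: 00010010011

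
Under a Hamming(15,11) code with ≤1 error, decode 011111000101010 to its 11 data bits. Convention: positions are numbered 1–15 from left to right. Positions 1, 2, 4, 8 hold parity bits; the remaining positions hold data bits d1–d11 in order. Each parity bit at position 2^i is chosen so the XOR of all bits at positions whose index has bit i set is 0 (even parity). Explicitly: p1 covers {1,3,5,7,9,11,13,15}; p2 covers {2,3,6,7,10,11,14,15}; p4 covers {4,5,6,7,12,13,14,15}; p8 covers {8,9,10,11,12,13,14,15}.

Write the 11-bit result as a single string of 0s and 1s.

s1 (pos 1,3,5,7,9,11,13,15): 0⊕1⊕1⊕0⊕0⊕0⊕0⊕0 = 0
s2 (pos 2,3,6,7,10,11,14,15): 1⊕1⊕1⊕0⊕1⊕0⊕1⊕0 = 1
s4 (pos 4,5,6,7,12,13,14,15): 1⊕1⊕1⊕0⊕1⊕0⊕1⊕0 = 1
s8 (pos 8,9,10,11,12,13,14,15): 0⊕0⊕1⊕0⊕1⊕0⊕1⊕0 = 1
Syndrome s8…s1 = 1110 → error at position 14.
Flip position 14: 011111000101010 → 011111000101000
Read data bits from positions 3,5,6,7,9,10,11,12,13,14,15: 11100101000

11100101000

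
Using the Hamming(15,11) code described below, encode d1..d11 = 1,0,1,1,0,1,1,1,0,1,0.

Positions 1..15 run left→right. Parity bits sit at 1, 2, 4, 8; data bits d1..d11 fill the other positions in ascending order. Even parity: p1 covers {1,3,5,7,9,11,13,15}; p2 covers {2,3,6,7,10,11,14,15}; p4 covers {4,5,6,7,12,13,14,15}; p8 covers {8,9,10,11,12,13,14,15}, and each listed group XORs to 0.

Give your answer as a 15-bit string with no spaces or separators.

Place data at non-parity positions: p1 p2 1 p4 0 1 1 p8 0 1 1 1 0 1 0
p1 (pos 1,3,5,7,9,11,13,15): XOR of data positions = 1⊕0⊕1⊕0⊕1⊕0⊕0 = 1
p2 (pos 2,3,6,7,10,11,14,15): XOR of data positions = 1⊕1⊕1⊕1⊕1⊕1⊕0 = 0
p4 (pos 4,5,6,7,12,13,14,15): XOR of data positions = 0⊕1⊕1⊕1⊕0⊕1⊕0 = 0
p8 (pos 8,9,10,11,12,13,14,15): XOR of data positions = 0⊕1⊕1⊕1⊕0⊕1⊕0 = 0
Codeword: 101001100111010

101001100111010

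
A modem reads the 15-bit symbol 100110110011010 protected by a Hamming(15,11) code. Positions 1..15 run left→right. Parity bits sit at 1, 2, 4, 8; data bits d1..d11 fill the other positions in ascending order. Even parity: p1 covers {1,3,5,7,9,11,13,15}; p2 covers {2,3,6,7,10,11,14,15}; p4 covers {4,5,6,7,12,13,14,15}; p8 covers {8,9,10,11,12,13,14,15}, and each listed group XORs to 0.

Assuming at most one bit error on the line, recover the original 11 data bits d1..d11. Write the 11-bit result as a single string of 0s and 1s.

01110011010

s1 (pos 1,3,5,7,9,11,13,15): 1⊕0⊕1⊕1⊕0⊕1⊕0⊕0 = 0
s2 (pos 2,3,6,7,10,11,14,15): 0⊕0⊕0⊕1⊕0⊕1⊕1⊕0 = 1
s4 (pos 4,5,6,7,12,13,14,15): 1⊕1⊕0⊕1⊕1⊕0⊕1⊕0 = 1
s8 (pos 8,9,10,11,12,13,14,15): 1⊕0⊕0⊕1⊕1⊕0⊕1⊕0 = 0
Syndrome s8…s1 = 0110 → error at position 6.
Flip position 6: 100110110011010 → 100111110011010
Read data bits from positions 3,5,6,7,9,10,11,12,13,14,15: 01110011010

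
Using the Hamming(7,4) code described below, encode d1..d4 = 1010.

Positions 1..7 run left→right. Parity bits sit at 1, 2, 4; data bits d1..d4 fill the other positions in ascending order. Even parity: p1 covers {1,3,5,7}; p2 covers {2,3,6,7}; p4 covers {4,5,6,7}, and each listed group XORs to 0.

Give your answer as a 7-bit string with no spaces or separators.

1011010

Place data at non-parity positions: p1 p2 1 p4 0 1 0
p1 (pos 1,3,5,7): XOR of data positions = 1⊕0⊕0 = 1
p2 (pos 2,3,6,7): XOR of data positions = 1⊕1⊕0 = 0
p4 (pos 4,5,6,7): XOR of data positions = 0⊕1⊕0 = 1
Codeword: 1011010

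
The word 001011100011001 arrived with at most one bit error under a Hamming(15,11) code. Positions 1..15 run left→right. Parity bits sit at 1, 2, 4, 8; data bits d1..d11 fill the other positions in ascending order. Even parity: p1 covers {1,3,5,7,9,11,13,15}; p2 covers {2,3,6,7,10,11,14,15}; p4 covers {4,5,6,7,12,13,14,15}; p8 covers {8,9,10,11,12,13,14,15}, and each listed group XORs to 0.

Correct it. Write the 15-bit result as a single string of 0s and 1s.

s1 (pos 1,3,5,7,9,11,13,15): 0⊕1⊕1⊕1⊕0⊕1⊕0⊕1 = 1
s2 (pos 2,3,6,7,10,11,14,15): 0⊕1⊕1⊕1⊕0⊕1⊕0⊕1 = 1
s4 (pos 4,5,6,7,12,13,14,15): 0⊕1⊕1⊕1⊕1⊕0⊕0⊕1 = 1
s8 (pos 8,9,10,11,12,13,14,15): 0⊕0⊕0⊕1⊕1⊕0⊕0⊕1 = 1
Syndrome s8…s1 = 1111 → error at position 15.
Flip position 15: 001011100011001 → 001011100011000

001011100011000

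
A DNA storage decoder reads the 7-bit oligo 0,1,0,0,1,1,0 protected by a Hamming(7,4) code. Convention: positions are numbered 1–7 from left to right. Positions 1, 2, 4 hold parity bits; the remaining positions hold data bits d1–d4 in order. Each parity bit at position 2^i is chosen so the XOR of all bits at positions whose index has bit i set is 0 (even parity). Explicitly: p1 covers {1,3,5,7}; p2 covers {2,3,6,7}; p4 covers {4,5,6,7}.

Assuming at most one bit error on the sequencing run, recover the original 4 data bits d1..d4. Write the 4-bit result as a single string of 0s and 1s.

0110

s1 (pos 1,3,5,7): 0⊕0⊕1⊕0 = 1
s2 (pos 2,3,6,7): 1⊕0⊕1⊕0 = 0
s4 (pos 4,5,6,7): 0⊕1⊕1⊕0 = 0
Syndrome s4…s1 = 001 → error at position 1.
Flip position 1: 0100110 → 1100110
Read data bits from positions 3,5,6,7: 0110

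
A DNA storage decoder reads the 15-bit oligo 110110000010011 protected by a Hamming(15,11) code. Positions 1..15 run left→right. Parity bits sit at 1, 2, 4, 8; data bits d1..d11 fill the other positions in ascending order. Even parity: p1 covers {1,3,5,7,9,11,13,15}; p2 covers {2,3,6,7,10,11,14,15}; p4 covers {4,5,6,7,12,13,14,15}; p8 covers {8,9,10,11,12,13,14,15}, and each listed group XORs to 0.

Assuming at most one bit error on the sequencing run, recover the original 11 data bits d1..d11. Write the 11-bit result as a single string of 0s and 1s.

s1 (pos 1,3,5,7,9,11,13,15): 1⊕0⊕1⊕0⊕0⊕1⊕0⊕1 = 0
s2 (pos 2,3,6,7,10,11,14,15): 1⊕0⊕0⊕0⊕0⊕1⊕1⊕1 = 0
s4 (pos 4,5,6,7,12,13,14,15): 1⊕1⊕0⊕0⊕0⊕0⊕1⊕1 = 0
s8 (pos 8,9,10,11,12,13,14,15): 0⊕0⊕0⊕1⊕0⊕0⊕1⊕1 = 1
Syndrome s8…s1 = 1000 → error at position 8.
Flip position 8: 110110000010011 → 110110010010011
Read data bits from positions 3,5,6,7,9,10,11,12,13,14,15: 01000010011

01000010011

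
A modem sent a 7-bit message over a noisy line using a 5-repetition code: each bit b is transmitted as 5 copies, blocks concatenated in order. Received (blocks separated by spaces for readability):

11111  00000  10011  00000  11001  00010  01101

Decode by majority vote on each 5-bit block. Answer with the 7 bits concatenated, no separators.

Block 1 (11111): 5 ones → 1
Block 2 (00000): 0 ones → 0
Block 3 (10011): 3 ones → 1
Block 4 (00000): 0 ones → 0
Block 5 (11001): 3 ones → 1
Block 6 (00010): 1 one → 0
Block 7 (01101): 3 ones → 1

1010101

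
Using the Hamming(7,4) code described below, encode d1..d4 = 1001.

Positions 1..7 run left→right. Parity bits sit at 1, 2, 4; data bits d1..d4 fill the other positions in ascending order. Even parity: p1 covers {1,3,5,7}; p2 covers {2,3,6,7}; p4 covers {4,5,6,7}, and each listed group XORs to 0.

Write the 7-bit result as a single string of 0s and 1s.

0011001

Place data at non-parity positions: p1 p2 1 p4 0 0 1
p1 (pos 1,3,5,7): XOR of data positions = 1⊕0⊕1 = 0
p2 (pos 2,3,6,7): XOR of data positions = 1⊕0⊕1 = 0
p4 (pos 4,5,6,7): XOR of data positions = 0⊕0⊕1 = 1
Codeword: 0011001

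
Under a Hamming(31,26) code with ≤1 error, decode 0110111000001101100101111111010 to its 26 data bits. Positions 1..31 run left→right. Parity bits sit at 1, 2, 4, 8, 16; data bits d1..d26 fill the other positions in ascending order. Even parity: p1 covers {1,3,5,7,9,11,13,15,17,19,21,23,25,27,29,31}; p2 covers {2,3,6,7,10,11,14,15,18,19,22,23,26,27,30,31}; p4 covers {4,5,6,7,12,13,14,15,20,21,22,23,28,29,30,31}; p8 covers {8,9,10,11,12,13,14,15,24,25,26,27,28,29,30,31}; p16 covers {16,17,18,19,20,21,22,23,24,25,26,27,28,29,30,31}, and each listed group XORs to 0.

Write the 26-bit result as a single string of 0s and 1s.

s1 (pos 1,3,5,7,9,11,13,15,17,19,21,23,25,27,29,31): 0⊕1⊕1⊕1⊕0⊕0⊕1⊕0⊕1⊕0⊕0⊕1⊕1⊕1⊕0⊕0 = 0
s2 (pos 2,3,6,7,10,11,14,15,18,19,22,23,26,27,30,31): 1⊕1⊕1⊕1⊕0⊕0⊕1⊕0⊕0⊕0⊕1⊕1⊕1⊕1⊕1⊕0 = 0
s4 (pos 4,5,6,7,12,13,14,15,20,21,22,23,28,29,30,31): 0⊕1⊕1⊕1⊕0⊕1⊕1⊕0⊕1⊕0⊕1⊕1⊕1⊕0⊕1⊕0 = 0
s8 (pos 8,9,10,11,12,13,14,15,24,25,26,27,28,29,30,31): 0⊕0⊕0⊕0⊕0⊕1⊕1⊕0⊕1⊕1⊕1⊕1⊕1⊕0⊕1⊕0 = 0
s16 (pos 16,17,18,19,20,21,22,23,24,25,26,27,28,29,30,31): 1⊕1⊕0⊕0⊕1⊕0⊕1⊕1⊕1⊕1⊕1⊕1⊕1⊕0⊕1⊕0 = 1
Syndrome s16…s1 = 10000 → error at position 16.
Flip position 16: 0110111000001101100101111111010 → 0110111000001100100101111111010
Read data bits from positions 3,5,6,7,9,10,11,12,13,14,15,17,18,19,20,21,22,23,24,25,26,27,28,29,30,31: 11110000110100101111111010

11110000110100101111111010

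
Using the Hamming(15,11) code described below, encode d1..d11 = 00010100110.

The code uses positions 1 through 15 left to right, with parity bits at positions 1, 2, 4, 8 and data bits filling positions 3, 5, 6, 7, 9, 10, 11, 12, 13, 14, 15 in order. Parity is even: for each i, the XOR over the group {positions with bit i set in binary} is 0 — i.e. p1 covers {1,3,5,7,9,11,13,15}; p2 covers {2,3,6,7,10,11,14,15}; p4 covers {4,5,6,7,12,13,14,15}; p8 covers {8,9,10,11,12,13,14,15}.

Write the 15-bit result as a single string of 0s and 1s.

Place data at non-parity positions: p1 p2 0 p4 0 0 1 p8 0 1 0 0 1 1 0
p1 (pos 1,3,5,7,9,11,13,15): XOR of data positions = 0⊕0⊕1⊕0⊕0⊕1⊕0 = 0
p2 (pos 2,3,6,7,10,11,14,15): XOR of data positions = 0⊕0⊕1⊕1⊕0⊕1⊕0 = 1
p4 (pos 4,5,6,7,12,13,14,15): XOR of data positions = 0⊕0⊕1⊕0⊕1⊕1⊕0 = 1
p8 (pos 8,9,10,11,12,13,14,15): XOR of data positions = 0⊕1⊕0⊕0⊕1⊕1⊕0 = 1
Codeword: 010100110100110

010100110100110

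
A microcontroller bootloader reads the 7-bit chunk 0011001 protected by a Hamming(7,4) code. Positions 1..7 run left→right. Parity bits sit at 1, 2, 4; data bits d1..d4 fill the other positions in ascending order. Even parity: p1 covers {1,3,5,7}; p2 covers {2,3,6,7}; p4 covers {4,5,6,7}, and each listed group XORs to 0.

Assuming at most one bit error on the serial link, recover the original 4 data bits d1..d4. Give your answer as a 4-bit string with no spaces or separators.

s1 (pos 1,3,5,7): 0⊕1⊕0⊕1 = 0
s2 (pos 2,3,6,7): 0⊕1⊕0⊕1 = 0
s4 (pos 4,5,6,7): 1⊕0⊕0⊕1 = 0
Syndrome s4…s1 = 000 → no error.
Read data bits from positions 3,5,6,7: 1001

1001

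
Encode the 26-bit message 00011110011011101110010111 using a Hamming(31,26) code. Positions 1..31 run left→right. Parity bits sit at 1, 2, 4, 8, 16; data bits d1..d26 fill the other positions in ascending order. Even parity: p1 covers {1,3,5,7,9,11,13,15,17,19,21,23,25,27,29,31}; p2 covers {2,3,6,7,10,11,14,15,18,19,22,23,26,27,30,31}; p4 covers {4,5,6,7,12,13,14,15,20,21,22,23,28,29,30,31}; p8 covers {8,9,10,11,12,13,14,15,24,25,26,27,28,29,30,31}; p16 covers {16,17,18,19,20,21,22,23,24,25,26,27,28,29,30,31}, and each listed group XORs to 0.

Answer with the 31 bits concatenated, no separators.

Place data at non-parity positions: p1 p2 0 p4 0 0 1 p8 1 1 1 0 0 1 1 p16 0 1 1 1 0 1 1 1 0 0 1 0 1 1 1
p1 (pos 1,3,5,7,9,11,13,15,17,19,21,23,25,27,29,31): XOR of data positions = 0⊕0⊕1⊕1⊕1⊕0⊕1⊕0⊕1⊕0⊕1⊕0⊕1⊕1⊕1 = 1
p2 (pos 2,3,6,7,10,11,14,15,18,19,22,23,26,27,30,31): XOR of data positions = 0⊕0⊕1⊕1⊕1⊕1⊕1⊕1⊕1⊕1⊕1⊕0⊕1⊕1⊕1 = 0
p4 (pos 4,5,6,7,12,13,14,15,20,21,22,23,28,29,30,31): XOR of data positions = 0⊕0⊕1⊕0⊕0⊕1⊕1⊕1⊕0⊕1⊕1⊕0⊕1⊕1⊕1 = 1
p8 (pos 8,9,10,11,12,13,14,15,24,25,26,27,28,29,30,31): XOR of data positions = 1⊕1⊕1⊕0⊕0⊕1⊕1⊕1⊕0⊕0⊕1⊕0⊕1⊕1⊕1 = 0
p16 (pos 16,17,18,19,20,21,22,23,24,25,26,27,28,29,30,31): XOR of data positions = 0⊕1⊕1⊕1⊕0⊕1⊕1⊕1⊕0⊕0⊕1⊕0⊕1⊕1⊕1 = 0
Codeword: 1001001011100110011101110010111

1001001011100110011101110010111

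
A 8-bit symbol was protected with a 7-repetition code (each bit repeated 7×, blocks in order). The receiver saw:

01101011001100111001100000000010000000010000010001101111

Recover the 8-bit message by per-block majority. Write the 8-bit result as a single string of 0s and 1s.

Block 1 (0110101): 4 ones → 1
Block 2 (1001100): 3 ones → 0
Block 3 (1110011): 5 ones → 1
Block 4 (0000000): 0 ones → 0
Block 5 (0010000): 1 one → 0
Block 6 (0000100): 1 one → 0
Block 7 (0001000): 1 one → 0
Block 8 (1101111): 6 ones → 1

10100001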